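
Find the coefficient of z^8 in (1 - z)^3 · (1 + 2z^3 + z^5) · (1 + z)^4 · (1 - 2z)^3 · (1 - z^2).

-139

(1 - z)^3 has coefficients 1,-3,3,-1 for degrees 0…3.
(1 + 2z^3 + z^5) has coefficients 1,0,0,2,0,1,0,0,0 for degrees 0…8.
Multiplying by (1 + z)^4 gives running coefficients 1,4,6,6,9,13,12,8,4 for degrees 0…8.
Multiplying by (1 - 2z)^3 gives running coefficients 1,-2,-6,10,13,-17,-6,20,-4 for degrees 0…8.
Finally multiplying by (1 - z^2), the product of all factors after the first has coefficients 1,-2,-7,12,19,-27,-19,37,2 for degrees 0…8.
[z^8] = 1·2 − 3·37 + 3·(-19) − 1·(-27) = -139.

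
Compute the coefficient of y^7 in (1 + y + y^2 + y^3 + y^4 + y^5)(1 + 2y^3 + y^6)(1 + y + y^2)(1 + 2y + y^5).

(1 + y + y^2 + y^3 + y^4 + y^5) has coefficients 1,1,1,1,1,1 for degrees 0…5.
(1 + 2y^3 + y^6) has coefficients 1,0,0,2,0,0,1,0 for degrees 0…7.
Multiplying by (1 + y + y^2) gives running coefficients 1,1,1,2,2,2,1,1 for degrees 0…7.
Finally multiplying by (1 + 2y + y^5), the product of all factors after the first has coefficients 1,3,3,4,6,7,6,4 for degrees 0…7.
[y^7] = 1·4 + 1·6 + 1·7 + 1·6 + 1·4 + 1·3 = 30.

30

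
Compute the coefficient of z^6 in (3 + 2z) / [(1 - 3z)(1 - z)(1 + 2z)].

Partial fractions give a closed form: a_n = (33/10)·3^n + (-5/6)·1^n + (8/15)·(-2)^n.
At n = 6: a_6 = 2439.

2439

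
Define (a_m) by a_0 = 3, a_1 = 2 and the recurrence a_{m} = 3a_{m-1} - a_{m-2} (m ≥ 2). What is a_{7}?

322

The ordinary generating function has denominator 1 - 3q + q^2.
Iterating the recurrence: a_0,…,a_{7} = 3, 2, 3, 7, 18, 47, 123, 322.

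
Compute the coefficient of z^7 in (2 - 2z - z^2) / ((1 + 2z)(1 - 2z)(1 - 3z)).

4645

Partial fractions give a closed form: a_n = (11/20)·(-2)^n + (-3/4)·2^n + (11/5)·3^n.
At n = 7: a_7 = 4645.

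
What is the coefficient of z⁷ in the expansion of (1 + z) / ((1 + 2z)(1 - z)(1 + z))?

The denominator gives the recurrence a_n = −2a_(n−1) + a_(n−2) + 2a_(n−3) for n ≥ 3; the numerator fixes a_0 = 1, a_1 = -1, a_2 = 3.
Iterating: 1, -1, 3, -5, 11, -21, 43, -85, so a_7 = -85.

-85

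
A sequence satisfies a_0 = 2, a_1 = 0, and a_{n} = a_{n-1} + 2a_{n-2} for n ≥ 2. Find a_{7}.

84

The ordinary generating function has denominator 1 - t - 2t^2.
Iterating the recurrence: a_0,…,a_{7} = 2, 0, 4, 4, 12, 20, 44, 84.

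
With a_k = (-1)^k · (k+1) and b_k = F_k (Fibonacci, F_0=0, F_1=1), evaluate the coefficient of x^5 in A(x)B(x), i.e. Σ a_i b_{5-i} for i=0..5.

Write out a_i and b_{5-i} for i = 0,…,5 and sum the products.
Σ = 1·5 − 2·3 + 3·2 − 4·1 + 5·1 − 6·0 = 6.

6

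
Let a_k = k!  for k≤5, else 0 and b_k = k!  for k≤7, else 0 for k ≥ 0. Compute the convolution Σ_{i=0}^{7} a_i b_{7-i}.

Write out a_i and b_{7-i} for i = 0,…,7 and sum the products.
Σ = 1·5040 + 1·720 + 2·120 + 6·24 + 24·6 + 120·2 + 0·1 + 0·1 = 6528.

6528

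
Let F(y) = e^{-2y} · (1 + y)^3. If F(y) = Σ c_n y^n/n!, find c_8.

The EGF product rule gives c_8 = Σ_{k_1+k_2=8} C(8; k_1,k_2) · ∏ g_i(k_i), where e^{-2y} gives (-2)^k; (1+y)^3 gives the falling factorial (3)_k.
g_1(k) for k = 0…8: 1, -2, 4, -8, 16, -32, 64, -128, 256.
g_2(k) for k = 0…8: 1, 3, 6, 6, 0, 0, 0, 0, 0.
c_8 = Σ_k C(8,k)·g_1(k)·g_2(8−k) = 56·(-32)·6 + 28·64·6 + 8·(-128)·3 + 1·256·1 = −10752 + 10752 − 3072 + 256 = -2816.

-2816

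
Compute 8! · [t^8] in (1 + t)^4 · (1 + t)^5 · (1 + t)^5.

121080960

The EGF product rule gives c_8 = Σ_{k_1+k_2+k_3=8} C(8; k_1,k_2,k_3) · ∏ g_i(k_i), where (1+t)^4 gives the falling factorial (4)_k; (1+t)^5 gives the falling factorial (5)_k; (1+t)^5 gives the falling factorial (5)_k.
g_1(k) for k = 0…8: 1, 4, 12, 24, 24, 0, 0, 0, 0.
g_2(k) for k = 0…8: 1, 5, 20, 60, 120, 120, 0, 0, 0.
g_3(k) for k = 0…8: 1, 5, 20, 60, 120, 120, 0, 0, 0.
First combine the last two factors: h(k) = Σ_j C(k,j)·g_2(j)·g_3(k−j) for k = 0…8: 1, 10, 90, 720, 5040, 30240, 151200, 604800, 1814400.
c_8 = Σ_k C(8,k)·g_1(k)·h(8−k) = 1·1·1814400 + 8·4·604800 + 28·12·151200 + 56·24·30240 + 70·24·5040 = 1814400 + 19353600 + 50803200 + 40642560 + 8467200 = 121080960.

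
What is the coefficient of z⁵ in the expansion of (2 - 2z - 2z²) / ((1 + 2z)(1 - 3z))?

The denominator gives the recurrence a_n = a_(n−1) + 6a_(n−2) for n ≥ 3; the numerator fixes a_0 = 2, a_1 = 0, a_2 = 10.
Iterating: 2, 0, 10, 10, 70, 130, so a_5 = 130.

130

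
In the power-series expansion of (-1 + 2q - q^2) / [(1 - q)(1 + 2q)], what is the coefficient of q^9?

768

The denominator gives the recurrence a_n = −a_(n−1) + 2a_(n−2) for n ≥ 3; the numerator fixes a_0 = -1, a_1 = 3, a_2 = -6.
Iterating: -1, 3, -6, 12, -24, 48, -96, 192, -384, 768, so a_9 = 768.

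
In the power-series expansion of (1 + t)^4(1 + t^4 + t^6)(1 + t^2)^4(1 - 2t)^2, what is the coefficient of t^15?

(1 + t)^4 has coefficients 1,4,6,4,1 for degrees 0…4.
(1 + t^4 + t^6) has coefficients 1,0,0,0,1,0,1,0,0,0,0,0,0,0,0,0 for degrees 0…15.
Multiplying by (1 + t^2)^4 gives running coefficients 1,0,4,0,7,0,9,0,11,0,10,0,5,0,1,0 for degrees 0…15.
Finally multiplying by (1 - 2t)^2, the product of all factors after the first has coefficients 1,-4,8,-16,23,-28,37,-36,47,-44,54,-40,45,-20,21,-4 for degrees 0…15.
[t^15] = 1·(-4) + 4·21 + 6·(-20) + 4·45 + 1·(-40) = 100.

100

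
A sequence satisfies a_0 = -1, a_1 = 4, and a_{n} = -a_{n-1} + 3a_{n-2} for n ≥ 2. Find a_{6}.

-217

The ordinary generating function has denominator 1 + q - 3q^2.
Iterating the recurrence: a_0,…,a_{6} = -1, 4, -7, 19, -40, 97, -217.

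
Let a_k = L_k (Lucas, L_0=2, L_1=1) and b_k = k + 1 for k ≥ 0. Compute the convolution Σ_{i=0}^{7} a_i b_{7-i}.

The convolution is the x^7 coefficient of A(x)B(x).
Σ = 2·8 + 1·7 + 3·6 + 4·5 + 7·4 + 11·3 + 18·2 + 29·1 = 187.

187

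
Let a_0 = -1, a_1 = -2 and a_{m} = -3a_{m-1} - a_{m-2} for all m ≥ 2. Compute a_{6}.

343

The ordinary generating function has denominator 1 + 3z + z^2.
Iterating the recurrence: a_0,…,a_{6} = -1, -2, 7, -19, 50, -131, 343.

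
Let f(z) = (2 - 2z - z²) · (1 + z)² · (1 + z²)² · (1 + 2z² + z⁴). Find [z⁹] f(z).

(2 - 2z - z²) has coefficients 2,-2,-1 for degrees 0…2.
(1 + z)² has coefficients 1,2,1,0,0,0,0,0,0,0 for degrees 0…9.
Multiplying by (1 + z²)² gives running coefficients 1,2,3,4,3,2,1,0,0,0 for degrees 0…9.
Finally multiplying by (1 + 2z² + z⁴), the product of all factors after the first has coefficients 1,2,5,8,10,12,10,8,5,2 for degrees 0…9.
[z⁹] = 2·2 − 2·5 − 1·8 = -14.

-14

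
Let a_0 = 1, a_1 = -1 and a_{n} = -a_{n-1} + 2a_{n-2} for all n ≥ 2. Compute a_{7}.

The ordinary generating function has denominator 1 + q - 2q^2.
Iterating the recurrence: a_0,…,a_{7} = 1, -1, 3, -5, 11, -21, 43, -85.

-85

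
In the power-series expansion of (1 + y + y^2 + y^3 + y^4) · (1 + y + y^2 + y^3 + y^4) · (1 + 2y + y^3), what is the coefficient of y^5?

(1 + y + y^2 + y^3 + y^4) has coefficients 1,1,1,1,1 for degrees 0…4.
(1 + y + y^2 + y^3 + y^4) has coefficients 1,1,1,1,1,0 for degrees 0…5.
Finally multiplying by (1 + 2y + y^3), the product of all factors after the first has coefficients 1,3,3,4,4,3 for degrees 0…5.
[y^5] = 1·3 + 1·4 + 1·4 + 1·3 + 1·3 = 17.

17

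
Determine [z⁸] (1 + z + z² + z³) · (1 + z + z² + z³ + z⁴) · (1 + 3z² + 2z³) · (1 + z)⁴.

317

(1 + z + z² + z³) has coefficients 1,1,1,1 for degrees 0…3.
(1 + z + z² + z³ + z⁴) has coefficients 1,1,1,1,1,0,0,0,0 for degrees 0…8.
Multiplying by (1 + 3z² + 2z³) gives running coefficients 1,1,4,6,6,5,5,2,0 for degrees 0…8.
Finally multiplying by (1 + z)⁴, the product of all factors after the first has coefficients 1,5,14,32,59,82,89,82,64 for degrees 0…8.
[z⁸] = 1·64 + 1·82 + 1·89 + 1·82 = 317.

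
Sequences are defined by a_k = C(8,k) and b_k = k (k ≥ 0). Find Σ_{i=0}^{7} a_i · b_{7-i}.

The convolution is the t^7 coefficient of A(t)B(t).
Σ = 1·7 + 8·6 + 28·5 + 56·4 + 70·3 + 56·2 + 28·1 + 8·0 = 769.

769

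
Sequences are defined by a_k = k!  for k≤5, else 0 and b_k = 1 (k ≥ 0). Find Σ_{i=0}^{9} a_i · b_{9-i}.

154

This is [x^9] in the product of the two ordinary generating functions.
Σ = 1·1 + 1·1 + 2·1 + 6·1 + 24·1 + 120·1 + 0·1 + 0·1 + 0·1 + 0·1 = 154.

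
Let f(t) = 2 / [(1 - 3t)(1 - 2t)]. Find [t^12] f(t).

The denominator gives the recurrence a_n = 5a_(n−1) − 6a_(n−2) for n ≥ 2; the numerator fixes a_0 = 2, a_1 = 10.
Iterating: 2, 10, 38, 130, 422, 1330, 4118, 12610, 38342, 116050, 350198, 1054690, 3172262, so a_12 = 3172262.

3172262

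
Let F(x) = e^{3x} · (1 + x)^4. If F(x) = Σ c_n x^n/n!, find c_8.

The EGF product rule gives c_8 = Σ_{k_1+k_2=8} C(8; k_1,k_2) · ∏ g_i(k_i), where e^{3x} gives (3)^k; (1+x)^4 gives the falling factorial (4)_k.
g_1(k) for k = 0…8: 1, 3, 9, 27, 81, 243, 729, 2187, 6561.
g_2(k) for k = 0…8: 1, 4, 12, 24, 24, 0, 0, 0, 0.
c_8 = Σ_k C(8,k)·g_1(k)·g_2(8−k) = 70·81·24 + 56·243·24 + 28·729·12 + 8·2187·4 + 1·6561·1 = 136080 + 326592 + 244944 + 69984 + 6561 = 784161.

784161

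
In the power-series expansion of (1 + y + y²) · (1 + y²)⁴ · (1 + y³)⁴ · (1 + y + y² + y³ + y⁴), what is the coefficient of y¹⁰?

(1 + y + y²) has coefficients 1,1,1 for degrees 0…2.
(1 + y²)⁴ has coefficients 1,0,4,0,6,0,4,0,1,0,0 for degrees 0…10.
Multiplying by (1 + y³)⁴ gives running coefficients 1,0,4,4,6,16,10,24,25,20,36 for degrees 0…10.
Finally multiplying by (1 + y + y² + y³ + y⁴), the product of all factors after the first has coefficients 1,1,5,9,15,30,40,60,81,95,115 for degrees 0…10.
[y¹⁰] = 1·115 + 1·95 + 1·81 = 291.

291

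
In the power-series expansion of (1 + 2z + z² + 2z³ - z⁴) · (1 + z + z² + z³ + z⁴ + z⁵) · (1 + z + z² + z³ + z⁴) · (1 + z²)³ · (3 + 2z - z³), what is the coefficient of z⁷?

(1 + 2z + z² + 2z³ - z⁴) has coefficients 1,2,1,2,-1 for degrees 0…4.
(1 + z + z² + z³ + z⁴ + z⁵) has coefficients 1,1,1,1,1,1,0,0 for degrees 0…7.
Multiplying by (1 + z + z² + z³ + z⁴) gives running coefficients 1,2,3,4,5,5,4,3 for degrees 0…7.
Multiplying by (1 + z²)³ gives running coefficients 1,2,6,10,17,23,29,32 for degrees 0…7.
Finally multiplying by (3 + 2z - z³), the product of all factors after the first has coefficients 3,8,22,41,69,97,123,137 for degrees 0…7.
[z⁷] = 1·137 + 2·123 + 1·97 + 2·69 − 1·41 = 577.

577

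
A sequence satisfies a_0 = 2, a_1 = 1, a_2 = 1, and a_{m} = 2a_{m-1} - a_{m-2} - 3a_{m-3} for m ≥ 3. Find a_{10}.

The ordinary generating function has denominator 1 - 2q + q^2 + 3q^3.
Iterating the recurrence: a_0,…,a_{10} = 2, 1, 1, -5, -14, -26, -23, 22, 145, 337, 463.

463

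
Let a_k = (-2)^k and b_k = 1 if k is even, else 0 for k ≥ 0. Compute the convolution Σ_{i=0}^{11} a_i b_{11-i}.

-2730

This is [x^11] in the product of the two ordinary generating functions.
Σ = 1·0 − 2·1 + 4·0 − 8·1 + 16·0 − 32·1 + 64·0 − 128·1 + 256·0 − 512·1 + 1024·0 − 2048·1 = -2730.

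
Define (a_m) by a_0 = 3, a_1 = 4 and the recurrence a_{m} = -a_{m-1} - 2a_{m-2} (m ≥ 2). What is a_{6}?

The ordinary generating function has denominator 1 + z + 2z^2.
Iterating the recurrence: a_0,…,a_{6} = 3, 4, -10, 2, 18, -22, -14.

-14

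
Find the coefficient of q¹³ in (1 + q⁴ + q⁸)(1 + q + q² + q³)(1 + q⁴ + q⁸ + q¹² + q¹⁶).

(1 + q⁴ + q⁸) has coefficients 1,0,0,0,1,0,0,0,1 for degrees 0…8.
(1 + q + q² + q³) has coefficients 1,1,1,1,0,0,0,0,0,0,0,0,0,0 for degrees 0…13.
Finally multiplying by (1 + q⁴ + q⁸ + q¹² + q¹⁶), the product of all factors after the first has coefficients 1,1,1,1,1,1,1,1,1,1,1,1,1,1 for degrees 0…13.
[q¹³] = 1·1 + 1·1 + 1·1 = 3.

3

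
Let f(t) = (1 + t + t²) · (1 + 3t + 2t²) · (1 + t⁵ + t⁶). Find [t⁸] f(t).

(1 + t + t²) has coefficients 1,1,1 for degrees 0…2.
(1 + 3t + 2t²) has coefficients 1,3,2,0,0,0,0,0,0 for degrees 0…8.
Finally multiplying by (1 + t⁵ + t⁶), the product of all factors after the first has coefficients 1,3,2,0,0,1,4,5,2 for degrees 0…8.
[t⁸] = 1·2 + 1·5 + 1·4 = 11.

11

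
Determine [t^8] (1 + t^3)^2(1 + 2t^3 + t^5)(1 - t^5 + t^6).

(1 + t^3)^2 has coefficients 1,0,0,2,0,0,1 for degrees 0…6.
(1 + 2t^3 + t^5) has coefficients 1,0,0,2,0,1,0,0,0 for degrees 0…8.
Finally multiplying by (1 - t^5 + t^6), the product of all factors after the first has coefficients 1,0,0,2,0,0,1,0,-2 for degrees 0…8.
[t^8] = 1·(-2) + 2·0 + 1·0 = -2.

-2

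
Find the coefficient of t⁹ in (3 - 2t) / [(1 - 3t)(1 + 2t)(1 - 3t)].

294130

The denominator gives the recurrence a_n = 4a_(n−1) + 3a_(n−2) − 18a_(n−3) for n ≥ 3; the numerator fixes a_0 = 3, a_1 = 10, a_2 = 49.
Iterating: 3, 10, 49, 172, 655, 2254, 7885, 26512, 89131, 294130, so a_9 = 294130.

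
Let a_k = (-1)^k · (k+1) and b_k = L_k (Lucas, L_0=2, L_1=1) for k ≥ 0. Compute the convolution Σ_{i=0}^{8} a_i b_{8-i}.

This is [x^8] in the product of the two ordinary generating functions.
Σ = 1·47 − 2·29 + 3·18 − 4·11 + 5·7 − 6·4 + 7·3 − 8·1 + 9·2 = 41.

41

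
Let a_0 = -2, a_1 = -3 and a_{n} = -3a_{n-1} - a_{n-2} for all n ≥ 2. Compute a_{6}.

The ordinary generating function has denominator 1 + 3z + z^2.
Iterating the recurrence: a_0,…,a_{6} = -2, -3, 11, -30, 79, -207, 542.

542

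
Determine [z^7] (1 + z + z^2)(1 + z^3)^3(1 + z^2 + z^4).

(1 + z + z^2) has coefficients 1,1,1 for degrees 0…2.
(1 + z^3)^3 has coefficients 1,0,0,3,0,0,3,0 for degrees 0…7.
Finally multiplying by (1 + z^2 + z^4), the product of all factors after the first has coefficients 1,0,1,3,1,3,3,3 for degrees 0…7.
[z^7] = 1·3 + 1·3 + 1·3 = 9.

9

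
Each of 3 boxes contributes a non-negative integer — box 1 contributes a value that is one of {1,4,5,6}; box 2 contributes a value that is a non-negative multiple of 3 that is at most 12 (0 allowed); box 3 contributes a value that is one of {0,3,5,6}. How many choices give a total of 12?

5

The generating function for the choices is (y + y⁴ + y⁵ + y⁶)·(1 + y³ + y⁶ + y⁹ + y¹²)·(1 + y³ + y⁵ + y⁶); the count is [y¹²].
(y + y⁴ + y⁵ + y⁶) has coefficients 0,1,0,0,1,1,1 for degrees 0…6.
(1 + y³ + y⁶ + y⁹ + y¹²) has coefficients 1,0,0,1,0,0,1,0,0,1,0,0,1 for degrees 0…12.
Finally multiplying by (1 + y³ + y⁵ + y⁶), the product of all factors after the first has coefficients 1,0,0,2,0,1,3,0,1,3,0,1,3 for degrees 0…12.
[y¹²] = 1·1 + 1·1 + 1·0 + 1·3 = 5.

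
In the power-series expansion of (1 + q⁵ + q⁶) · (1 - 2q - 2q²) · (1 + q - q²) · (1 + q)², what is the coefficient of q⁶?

4

(1 + q⁵ + q⁶) has coefficients 1,0,0,0,0,1,1 for degrees 0…6.
(1 - 2q - 2q²) has coefficients 1,-2,-2,0,0,0,0 for degrees 0…6.
Multiplying by (1 + q - q²) gives running coefficients 1,-1,-5,0,2,0,0 for degrees 0…6.
Finally multiplying by (1 + q)², the product of all factors after the first has coefficients 1,1,-6,-11,-3,4,2 for degrees 0…6.
[q⁶] = 1·2 + 1·1 + 1·1 = 4.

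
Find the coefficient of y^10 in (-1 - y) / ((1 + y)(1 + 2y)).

The denominator gives the recurrence a_n = −3a_(n−1) − 2a_(n−2) for n ≥ 2; the numerator fixes a_0 = -1, a_1 = 2.
Iterating: -1, 2, -4, 8, -16, 32, -64, 128, -256, 512, -1024, so a_10 = -1024.

-1024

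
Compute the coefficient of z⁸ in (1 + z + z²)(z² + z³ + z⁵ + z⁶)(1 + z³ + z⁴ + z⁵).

7

(1 + z + z²) has coefficients 1,1,1 for degrees 0…2.
(z² + z³ + z⁵ + z⁶) has coefficients 0,0,1,1,0,1,1,0,0 for degrees 0…8.
Finally multiplying by (1 + z³ + z⁴ + z⁵), the product of all factors after the first has coefficients 0,0,1,1,0,2,3,2,2 for degrees 0…8.
[z⁸] = 1·2 + 1·2 + 1·3 = 7.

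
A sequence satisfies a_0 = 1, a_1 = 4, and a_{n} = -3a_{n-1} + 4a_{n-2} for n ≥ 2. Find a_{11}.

The ordinary generating function has denominator 1 + 3x - 4x^2.
Iterating the recurrence: a_0,…,a_{11} = 1, 4, -8, 40, -152, 616, -2456, 9832, -39320, 157288, -629144, 2516584.

2516584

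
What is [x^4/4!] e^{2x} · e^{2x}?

The EGF product rule gives c_4 = Σ_{k_1+k_2=4} C(4; k_1,k_2) · ∏ g_i(k_i), where e^{2x} gives (2)^k; e^{2x} gives (2)^k.
g_1(k) for k = 0…4: 1, 2, 4, 8, 16.
g_2(k) for k = 0…4: 1, 2, 4, 8, 16.
c_4 = Σ_k C(4,k)·g_1(k)·g_2(4−k) = 1·1·16 + 4·2·8 + 6·4·4 + 4·8·2 + 1·16·1 = 16 + 64 + 96 + 64 + 16 = 256.

256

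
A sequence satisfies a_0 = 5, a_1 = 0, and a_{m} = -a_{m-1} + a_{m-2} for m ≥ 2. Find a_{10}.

The ordinary generating function has denominator 1 + z - z^2.
Iterating the recurrence: a_0,…,a_{10} = 5, 0, 5, -5, 10, -15, 25, -40, 65, -105, 170.

170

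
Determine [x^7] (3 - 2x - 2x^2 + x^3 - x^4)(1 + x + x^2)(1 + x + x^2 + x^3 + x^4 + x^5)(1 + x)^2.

-21

(3 - 2x - 2x^2 + x^3 - x^4) has coefficients 3,-2,-2,1,-1 for degrees 0…4.
(1 + x + x^2) has coefficients 1,1,1,0,0,0,0,0 for degrees 0…7.
Multiplying by (1 + x + x^2 + x^3 + x^4 + x^5) gives running coefficients 1,2,3,3,3,3,2,1 for degrees 0…7.
Finally multiplying by (1 + x)^2, the product of all factors after the first has coefficients 1,4,8,11,12,12,11,8 for degrees 0…7.
[x^7] = 3·8 − 2·11 − 2·12 + 1·12 − 1·11 = -21.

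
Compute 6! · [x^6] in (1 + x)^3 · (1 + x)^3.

720

The EGF product rule gives c_6 = Σ_{k_1+k_2=6} C(6; k_1,k_2) · ∏ g_i(k_i), where (1+x)^3 gives the falling factorial (3)_k; (1+x)^3 gives the falling factorial (3)_k.
g_1(k) for k = 0…6: 1, 3, 6, 6, 0, 0, 0.
g_2(k) for k = 0…6: 1, 3, 6, 6, 0, 0, 0.
c_6 = Σ_k C(6,k)·g_1(k)·g_2(6−k) = 20·6·6 = 720.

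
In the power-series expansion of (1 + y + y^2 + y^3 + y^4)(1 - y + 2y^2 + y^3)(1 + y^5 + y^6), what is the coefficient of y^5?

(1 + y + y^2 + y^3 + y^4) has coefficients 1,1,1,1,1 for degrees 0…4.
(1 - y + 2y^2 + y^3) has coefficients 1,-1,2,1,0,0 for degrees 0…5.
Finally multiplying by (1 + y^5 + y^6), the product of all factors after the first has coefficients 1,-1,2,1,0,1 for degrees 0…5.
[y^5] = 1·1 + 1·0 + 1·1 + 1·2 + 1·(-1) = 3.

3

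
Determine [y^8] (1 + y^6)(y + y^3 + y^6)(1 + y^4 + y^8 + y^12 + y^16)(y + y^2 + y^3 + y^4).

4

(1 + y^6) has coefficients 1,0,0,0,0,0,1 for degrees 0…6.
(y + y^3 + y^6) has coefficients 0,1,0,1,0,0,1,0,0 for degrees 0…8.
Multiplying by (1 + y^4 + y^8 + y^12 + y^16) gives running coefficients 0,1,0,1,0,1,1,1,0 for degrees 0…8.
Finally multiplying by (y + y^2 + y^3 + y^4), the product of all factors after the first has coefficients 0,0,1,1,2,2,2,3,3 for degrees 0…8.
[y^8] = 1·3 + 1·1 = 4.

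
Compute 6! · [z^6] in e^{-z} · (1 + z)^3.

The EGF product rule gives c_6 = Σ_{k_1+k_2=6} C(6; k_1,k_2) · ∏ g_i(k_i), where e^{-z} gives (-1)^k; (1+z)^3 gives the falling factorial (3)_k.
g_1(k) for k = 0…6: 1, -1, 1, -1, 1, -1, 1.
g_2(k) for k = 0…6: 1, 3, 6, 6, 0, 0, 0.
c_6 = Σ_k C(6,k)·g_1(k)·g_2(6−k) = 20·(-1)·6 + 15·1·6 + 6·(-1)·3 + 1·1·1 = −120 + 90 − 18 + 1 = -47.

-47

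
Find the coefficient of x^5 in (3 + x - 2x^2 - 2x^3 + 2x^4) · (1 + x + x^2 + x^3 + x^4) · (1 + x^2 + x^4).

3

(3 + x - 2x^2 - 2x^3 + 2x^4) has coefficients 3,1,-2,-2,2 for degrees 0…4.
(1 + x + x^2 + x^3 + x^4) has coefficients 1,1,1,1,1,0 for degrees 0…5.
Finally multiplying by (1 + x^2 + x^4), the product of all factors after the first has coefficients 1,1,2,2,3,2 for degrees 0…5.
[x^5] = 3·2 + 1·3 − 2·2 − 2·2 + 2·1 = 3.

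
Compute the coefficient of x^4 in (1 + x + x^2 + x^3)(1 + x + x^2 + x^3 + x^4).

(1 + x + x^2 + x^3) has coefficients 1,1,1,1 for degrees 0…3.
(1 + x + x^2 + x^3 + x^4) has coefficients 1,1,1,1,1 for degrees 0…4.
[x^4] = 1·1 + 1·1 + 1·1 + 1·1 = 4.

4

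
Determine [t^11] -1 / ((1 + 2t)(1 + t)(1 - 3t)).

-78078

The denominator gives the recurrence a_n = 7a_(n−2) + 6a_(n−3) for n ≥ 3; the numerator fixes a_0 = -1, a_1 = 0, a_2 = -7.
Iterating: -1, 0, -7, -6, -49, -84, -379, -882, -3157, -8448, -27391, -78078, so a_11 = -78078.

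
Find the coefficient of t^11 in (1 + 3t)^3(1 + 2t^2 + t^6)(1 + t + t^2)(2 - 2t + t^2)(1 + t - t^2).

(1 + 3t)^3 has coefficients 1,9,27,27 for degrees 0…3.
(1 + 2t^2 + t^6) has coefficients 1,0,2,0,0,0,1,0,0,0,0,0 for degrees 0…11.
Multiplying by (1 + t + t^2) gives running coefficients 1,1,3,2,2,0,1,1,1,0,0,0 for degrees 0…11.
Multiplying by (2 - 2t + t^2) gives running coefficients 2,0,5,-1,3,-2,4,0,1,-1,1,0 for degrees 0…11.
Finally multiplying by (1 + t - t^2), the product of all factors after the first has coefficients 2,2,3,4,-3,2,-1,6,-3,0,-1,2 for degrees 0…11.
[t^11] = 1·2 + 9·(-1) + 27·0 + 27·(-3) = -88.

-88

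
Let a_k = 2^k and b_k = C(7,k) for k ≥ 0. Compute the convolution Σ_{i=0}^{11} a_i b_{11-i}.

Write out a_i and b_{11-i} for i = 0,…,11 and sum the products.
Σ = 1·0 + 2·0 + 4·0 + 8·0 + 16·1 + 32·7 + 64·21 + 128·35 + 256·35 + 512·21 + 1024·7 + 2048·1 = 34992.

34992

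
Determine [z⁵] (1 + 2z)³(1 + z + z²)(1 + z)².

74

(1 + 2z)³ has coefficients 1,6,12,8 for degrees 0…3.
(1 + z + z²) has coefficients 1,1,1,0,0,0 for degrees 0…5.
Finally multiplying by (1 + z)², the product of all factors after the first has coefficients 1,3,4,3,1,0 for degrees 0…5.
[z⁵] = 1·0 + 6·1 + 12·3 + 8·4 = 74.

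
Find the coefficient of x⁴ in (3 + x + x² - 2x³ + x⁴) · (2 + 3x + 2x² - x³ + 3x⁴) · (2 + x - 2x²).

-12

(3 + x + x² - 2x³ + x⁴) has coefficients 3,1,1,-2,1 for degrees 0…4.
(2 + 3x + 2x² - x³ + 3x⁴) has coefficients 2,3,2,-1,3 for degrees 0…4.
Finally multiplying by (2 + x - 2x²), the product of all factors after the first has coefficients 4,8,3,-6,1 for degrees 0…4.
[x⁴] = 3·1 + 1·(-6) + 1·3 − 2·8 + 1·4 = -12.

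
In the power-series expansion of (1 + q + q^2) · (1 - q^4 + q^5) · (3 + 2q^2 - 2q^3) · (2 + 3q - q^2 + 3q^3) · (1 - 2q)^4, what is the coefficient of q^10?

(1 + q + q^2) has coefficients 1,1,1 for degrees 0…2.
(1 - q^4 + q^5) has coefficients 1,0,0,0,-1,1,0,0,0,0,0 for degrees 0…10.
Multiplying by (3 + 2q^2 - 2q^3) gives running coefficients 3,0,2,-2,-3,3,-2,4,-2,0,0 for degrees 0…10.
Multiplying by (2 + 3q - q^2 + 3q^3) gives running coefficients 6,9,1,11,-14,5,2,-10,19,-16,14 for degrees 0…10.
Finally multiplying by (1 - 2q)^4, the product of all factors after the first has coefficients 6,-39,73,27,-270,493,-710,718,-237,-392,950 for degrees 0…10.
[q^10] = 1·950 + 1·(-392) + 1·(-237) = 321.

321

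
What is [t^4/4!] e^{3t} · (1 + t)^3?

The EGF product rule gives c_4 = Σ_{k_1+k_2=4} C(4; k_1,k_2) · ∏ g_i(k_i), where e^{3t} gives (3)^k; (1+t)^3 gives the falling factorial (3)_k.
g_1(k) for k = 0…4: 1, 3, 9, 27, 81.
g_2(k) for k = 0…4: 1, 3, 6, 6, 0.
c_4 = Σ_k C(4,k)·g_1(k)·g_2(4−k) = 4·3·6 + 6·9·6 + 4·27·3 + 1·81·1 = 72 + 324 + 324 + 81 = 801.

801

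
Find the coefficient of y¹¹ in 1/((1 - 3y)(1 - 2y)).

527345

Partial fractions give a closed form: a_n = (3)·3^n + (-2)·2^n.
At n = 11: a_11 = 527345.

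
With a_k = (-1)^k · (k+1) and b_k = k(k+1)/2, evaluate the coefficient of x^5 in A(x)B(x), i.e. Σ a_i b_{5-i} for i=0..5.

The convolution is the t^5 coefficient of A(t)B(t).
Σ = 1·15 − 2·10 + 3·6 − 4·3 + 5·1 − 6·0 = 6.

6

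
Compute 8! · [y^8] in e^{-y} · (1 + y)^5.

The EGF product rule gives c_8 = Σ_{k_1+k_2=8} C(8; k_1,k_2) · ∏ g_i(k_i), where e^{-y} gives (-1)^k; (1+y)^5 gives the falling factorial (5)_k.
g_1(k) for k = 0…8: 1, -1, 1, -1, 1, -1, 1, -1, 1.
g_2(k) for k = 0…8: 1, 5, 20, 60, 120, 120, 0, 0, 0.
c_8 = Σ_k C(8,k)·g_1(k)·g_2(8−k) = 56·(-1)·120 + 70·1·120 + 56·(-1)·60 + 28·1·20 + 8·(-1)·5 + 1·1·1 = −6720 + 8400 − 3360 + 560 − 40 + 1 = -1159.

-1159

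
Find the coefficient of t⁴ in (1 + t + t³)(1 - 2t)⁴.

(1 + t + t³) has coefficients 1,1,0,1 for degrees 0…3.
(1 - 2t)⁴ has coefficients 1,-8,24,-32,16 for degrees 0…4.
[t⁴] = 1·16 + 1·(-32) + 1·(-8) = -24.

-24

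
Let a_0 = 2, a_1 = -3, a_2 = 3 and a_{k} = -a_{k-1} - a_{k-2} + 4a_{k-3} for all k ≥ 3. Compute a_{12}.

The ordinary generating function has denominator 1 + x + x^2 - 4x^3.
Iterating the recurrence: a_0,…,a_{12} = 2, -3, 3, 8, -23, 27, 28, -147, 227, 32, -847, 1723, -748.

-748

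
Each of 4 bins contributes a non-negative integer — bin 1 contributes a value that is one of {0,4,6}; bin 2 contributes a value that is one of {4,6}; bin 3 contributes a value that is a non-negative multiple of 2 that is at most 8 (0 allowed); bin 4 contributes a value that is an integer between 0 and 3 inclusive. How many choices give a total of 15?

11

The generating function for the choices is (1 + x^4 + x^6)·(x^4 + x^6)·(1 + x^2 + x^4 + x^6 + x^8)·(1 + x + x^2 + x^3); the count is [x^15].
(1 + x^4 + x^6) has coefficients 1,0,0,0,1,0,1 for degrees 0…6.
(x^4 + x^6) has coefficients 0,0,0,0,1,0,1,0,0,0,0,0,0,0,0,0 for degrees 0…15.
Multiplying by (1 + x^2 + x^4 + x^6 + x^8) gives running coefficients 0,0,0,0,1,0,2,0,2,0,2,0,2,0,1,0 for degrees 0…15.
Finally multiplying by (1 + x + x^2 + x^3), the product of all factors after the first has coefficients 0,0,0,0,1,1,3,3,4,4,4,4,4,4,3,3 for degrees 0…15.
[x^15] = 1·3 + 1·4 + 1·4 = 11.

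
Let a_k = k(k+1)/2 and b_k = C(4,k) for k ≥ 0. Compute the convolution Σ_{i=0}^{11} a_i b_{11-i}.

728

Write out a_i and b_{11-i} for i = 0,…,11 and sum the products.
Σ = 0·0 + 1·0 + 3·0 + 6·0 + 10·0 + 15·0 + 21·0 + 28·1 + 36·4 + 45·6 + 55·4 + 66·1 = 728.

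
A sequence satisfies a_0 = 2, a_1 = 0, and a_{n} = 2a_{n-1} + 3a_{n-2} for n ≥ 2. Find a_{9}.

The ordinary generating function has denominator 1 - 2x - 3x^2.
Iterating the recurrence: a_0,…,a_{9} = 2, 0, 6, 12, 42, 120, 366, 1092, 3282, 9840.

9840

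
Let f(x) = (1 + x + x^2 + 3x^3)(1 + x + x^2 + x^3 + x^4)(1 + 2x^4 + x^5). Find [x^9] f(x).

16

(1 + x + x^2 + 3x^3) has coefficients 1,1,1,3 for degrees 0…3.
(1 + x + x^2 + x^3 + x^4) has coefficients 1,1,1,1,1,0,0,0,0,0 for degrees 0…9.
Finally multiplying by (1 + 2x^4 + x^5), the product of all factors after the first has coefficients 1,1,1,1,3,3,3,3,3,1 for degrees 0…9.
[x^9] = 1·1 + 1·3 + 1·3 + 3·3 = 16.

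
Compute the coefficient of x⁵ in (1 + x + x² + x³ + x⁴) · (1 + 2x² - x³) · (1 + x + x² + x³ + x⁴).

9

(1 + x + x² + x³ + x⁴) has coefficients 1,1,1,1,1 for degrees 0…4.
(1 + 2x² - x³) has coefficients 1,0,2,-1,0,0 for degrees 0…5.
Finally multiplying by (1 + x + x² + x³ + x⁴), the product of all factors after the first has coefficients 1,1,3,2,2,1 for degrees 0…5.
[x⁵] = 1·1 + 1·2 + 1·2 + 1·3 + 1·1 = 9.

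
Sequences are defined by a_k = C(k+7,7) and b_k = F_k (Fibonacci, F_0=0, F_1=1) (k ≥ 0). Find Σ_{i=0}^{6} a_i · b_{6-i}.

1518

Write out a_i and b_{6-i} for i = 0,…,6 and sum the products.
Σ = 1·8 + 8·5 + 36·3 + 120·2 + 330·1 + 792·1 + 1716·0 = 1518.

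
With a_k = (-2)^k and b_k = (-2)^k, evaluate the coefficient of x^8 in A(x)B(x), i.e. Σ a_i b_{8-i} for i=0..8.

Write out a_i and b_{8-i} for i = 0,…,8 and sum the products.
Σ = 1·256 − 2·(-128) + 4·64 − 8·(-32) + 16·16 − 32·(-8) + 64·4 − 128·(-2) + 256·1 = 2304.

2304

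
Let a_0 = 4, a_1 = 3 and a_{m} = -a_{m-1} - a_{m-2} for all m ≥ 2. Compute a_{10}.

The ordinary generating function has denominator 1 + x + x^2.
Iterating the recurrence: a_0,…,a_{10} = 4, 3, -7, 4, 3, -7, 4, 3, -7, 4, 3.

3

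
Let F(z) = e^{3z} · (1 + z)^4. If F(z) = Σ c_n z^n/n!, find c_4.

1473

The EGF product rule gives c_4 = Σ_{k_1+k_2=4} C(4; k_1,k_2) · ∏ g_i(k_i), where e^{3z} gives (3)^k; (1+z)^4 gives the falling factorial (4)_k.
g_1(k) for k = 0…4: 1, 3, 9, 27, 81.
g_2(k) for k = 0…4: 1, 4, 12, 24, 24.
c_4 = Σ_k C(4,k)·g_1(k)·g_2(4−k) = 1·1·24 + 4·3·24 + 6·9·12 + 4·27·4 + 1·81·1 = 24 + 288 + 648 + 432 + 81 = 1473.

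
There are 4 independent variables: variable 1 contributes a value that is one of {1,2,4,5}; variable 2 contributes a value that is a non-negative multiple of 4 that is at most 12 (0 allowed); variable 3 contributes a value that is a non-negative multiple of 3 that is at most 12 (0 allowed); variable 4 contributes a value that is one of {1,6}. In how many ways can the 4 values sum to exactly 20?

The generating function for the choices is (q + q^2 + q^4 + q^5)·(1 + q^4 + q^8 + q^12)·(1 + q^3 + q^6 + q^9 + q^12)·(q + q^6); the count is [q^20].
(q + q^2 + q^4 + q^5) has coefficients 0,1,1,0,1,1 for degrees 0…5.
(1 + q^4 + q^8 + q^12) has coefficients 1,0,0,0,1,0,0,0,1,0,0,0,1,0,0,0,0,0,0,0,0 for degrees 0…20.
Multiplying by (1 + q^3 + q^6 + q^9 + q^12) gives running coefficients 1,0,0,1,1,0,1,1,1,1,1,1,2,1,1,1,1,1,1,0,1 for degrees 0…20.
Finally multiplying by (q + q^6), the product of all factors after the first has coefficients 0,1,0,0,1,1,1,1,1,2,2,1,2,3,2,2,2,2,3,2,1 for degrees 0…20.
[q^20] = 1·2 + 1·3 + 1·2 + 1·2 = 9.

9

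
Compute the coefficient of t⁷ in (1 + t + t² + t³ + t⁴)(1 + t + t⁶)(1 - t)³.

(1 + t + t² + t³ + t⁴) has coefficients 1,1,1,1,1 for degrees 0…4.
(1 + t + t⁶) has coefficients 1,1,0,0,0,0,1,0 for degrees 0…7.
Finally multiplying by (1 - t)³, the product of all factors after the first has coefficients 1,-2,0,2,-1,0,1,-3 for degrees 0…7.
[t⁷] = 1·(-3) + 1·1 + 1·0 + 1·(-1) + 1·2 = -1.

-1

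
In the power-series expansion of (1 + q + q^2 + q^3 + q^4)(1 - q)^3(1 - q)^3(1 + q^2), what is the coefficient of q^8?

(1 + q + q^2 + q^3 + q^4) has coefficients 1,1,1,1,1 for degrees 0…4.
(1 - q)^3 has coefficients 1,-3,3,-1,0,0,0,0,0 for degrees 0…8.
Multiplying by (1 - q)^3 gives running coefficients 1,-6,15,-20,15,-6,1,0,0 for degrees 0…8.
Finally multiplying by (1 + q^2), the product of all factors after the first has coefficients 1,-6,16,-26,30,-26,16,-6,1 for degrees 0…8.
[q^8] = 1·1 + 1·(-6) + 1·16 + 1·(-26) + 1·30 = 15.

15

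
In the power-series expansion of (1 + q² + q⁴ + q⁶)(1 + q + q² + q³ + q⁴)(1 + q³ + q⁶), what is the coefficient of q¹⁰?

6

(1 + q² + q⁴ + q⁶) has coefficients 1,0,1,0,1,0,1 for degrees 0…6.
(1 + q + q² + q³ + q⁴) has coefficients 1,1,1,1,1,0,0,0,0,0,0 for degrees 0…10.
Finally multiplying by (1 + q³ + q⁶), the product of all factors after the first has coefficients 1,1,1,2,2,1,2,2,1,1,1 for degrees 0…10.
[q¹⁰] = 1·1 + 1·1 + 1·2 + 1·2 = 6.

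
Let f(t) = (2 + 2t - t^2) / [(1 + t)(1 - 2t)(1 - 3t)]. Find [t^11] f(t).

1011086

Partial fractions give a closed form: a_n = (-1/12)·(-1)^n + (-11/3)·2^n + (23/4)·3^n.
At n = 11: a_11 = 1011086.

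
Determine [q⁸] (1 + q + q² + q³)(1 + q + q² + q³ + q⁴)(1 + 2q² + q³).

7

(1 + q + q² + q³) has coefficients 1,1,1,1 for degrees 0…3.
(1 + q + q² + q³ + q⁴) has coefficients 1,1,1,1,1,0,0,0,0 for degrees 0…8.
Finally multiplying by (1 + 2q² + q³), the product of all factors after the first has coefficients 1,1,3,4,4,3,3,1,0 for degrees 0…8.
[q⁸] = 1·0 + 1·1 + 1·3 + 1·3 = 7.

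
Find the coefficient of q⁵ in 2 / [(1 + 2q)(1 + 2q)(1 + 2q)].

The denominator gives the recurrence a_n = −6a_(n−1) − 12a_(n−2) − 8a_(n−3) for n ≥ 3; the numerator fixes a_0 = 2, a_1 = -12, a_2 = 48.
Iterating: 2, -12, 48, -160, 480, -1344, so a_5 = -1344.

-1344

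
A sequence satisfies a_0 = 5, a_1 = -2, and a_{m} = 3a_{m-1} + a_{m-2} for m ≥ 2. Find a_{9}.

-6305

The ordinary generating function has denominator 1 - 3x - x^2.
Iterating the recurrence: a_0,…,a_{9} = 5, -2, -1, -5, -16, -53, -175, -578, -1909, -6305.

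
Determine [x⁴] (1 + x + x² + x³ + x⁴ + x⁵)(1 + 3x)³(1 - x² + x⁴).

28

(1 + x + x² + x³ + x⁴ + x⁵) has coefficients 1,1,1,1,1 for degrees 0…4.
(1 + 3x)³ has coefficients 1,9,27,27,0 for degrees 0…4.
Finally multiplying by (1 - x² + x⁴), the product of all factors after the first has coefficients 1,9,26,18,-26 for degrees 0…4.
[x⁴] = 1·(-26) + 1·18 + 1·26 + 1·9 + 1·1 = 28.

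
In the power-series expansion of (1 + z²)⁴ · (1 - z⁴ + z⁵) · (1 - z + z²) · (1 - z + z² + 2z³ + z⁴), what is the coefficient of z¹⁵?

(1 + z²)⁴ has coefficients 1,0,4,0,6,0,4,0,1 for degrees 0…8.
(1 - z⁴ + z⁵) has coefficients 1,0,0,0,-1,1,0,0,0,0,0,0,0,0,0,0 for degrees 0…15.
Multiplying by (1 - z + z²) gives running coefficients 1,-1,1,0,-1,2,-2,1,0,0,0,0,0,0,0,0 for degrees 0…15.
Finally multiplying by (1 - z + z² + 2z³ + z⁴), the product of all factors after the first has coefficients 1,-2,3,0,-1,4,-4,3,0,-1,0,1,0,0,0,0 for degrees 0…15.
[z¹⁵] = 1·0 + 4·0 + 6·1 + 4·(-1) + 1·3 = 5.

5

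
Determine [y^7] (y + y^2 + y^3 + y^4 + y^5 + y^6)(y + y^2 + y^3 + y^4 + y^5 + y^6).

6

(y + y^2 + y^3 + y^4 + y^5 + y^6) has coefficients 0,1,1,1,1,1,1 for degrees 0…6.
(y + y^2 + y^3 + y^4 + y^5 + y^6) has coefficients 0,1,1,1,1,1,1,0 for degrees 0…7.
[y^7] = 1·1 + 1·1 + 1·1 + 1·1 + 1·1 + 1·1 = 6.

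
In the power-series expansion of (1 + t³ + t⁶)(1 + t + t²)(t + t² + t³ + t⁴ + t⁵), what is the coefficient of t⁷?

(1 + t³ + t⁶) has coefficients 1,0,0,1,0,0,1 for degrees 0…6.
(1 + t + t²) has coefficients 1,1,1,0,0,0,0,0 for degrees 0…7.
Finally multiplying by (t + t² + t³ + t⁴ + t⁵), the product of all factors after the first has coefficients 0,1,2,3,3,3,2,1 for degrees 0…7.
[t⁷] = 1·1 + 1·3 + 1·1 = 5.

5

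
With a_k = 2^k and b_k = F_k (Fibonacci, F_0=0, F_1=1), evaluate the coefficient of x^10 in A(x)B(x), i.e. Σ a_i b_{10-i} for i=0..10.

1815

The convolution is the t^10 coefficient of A(t)B(t).
Σ = 1·55 + 2·34 + 4·21 + 8·13 + 16·8 + 32·5 + 64·3 + 128·2 + 256·1 + 512·1 + 1024·0 = 1815.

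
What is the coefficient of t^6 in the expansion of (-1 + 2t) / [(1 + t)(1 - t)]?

-1

Partial fractions give a closed form: a_n = (-3/2)·(-1)^n + (1/2)·1^n.
At n = 6: a_6 = -1.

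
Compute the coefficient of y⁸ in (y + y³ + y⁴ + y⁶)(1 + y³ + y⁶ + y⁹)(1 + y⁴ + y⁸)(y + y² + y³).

6

(y + y³ + y⁴ + y⁶) has coefficients 0,1,0,1,1,0,1 for degrees 0…6.
(1 + y³ + y⁶ + y⁹) has coefficients 1,0,0,1,0,0,1,0,0 for degrees 0…8.
Multiplying by (1 + y⁴ + y⁸) gives running coefficients 1,0,0,1,1,0,1,1,1 for degrees 0…8.
Finally multiplying by (y + y² + y³), the product of all factors after the first has coefficients 0,1,1,1,1,2,2,2,2 for degrees 0…8.
[y⁸] = 1·2 + 1·2 + 1·1 + 1·1 = 6.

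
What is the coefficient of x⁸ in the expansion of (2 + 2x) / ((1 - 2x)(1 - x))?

Partial fractions give a closed form: a_n = (6)·2^n + (-4)·1^n.
At n = 8: a_8 = 1532.

1532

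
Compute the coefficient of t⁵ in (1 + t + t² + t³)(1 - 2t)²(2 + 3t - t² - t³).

6

(1 + t + t² + t³) has coefficients 1,1,1,1 for degrees 0…3.
(1 - 2t)² has coefficients 1,-4,4,0,0,0 for degrees 0…5.
Finally multiplying by (2 + 3t - t² - t³), the product of all factors after the first has coefficients 2,-5,-5,15,0,-4 for degrees 0…5.
[t⁵] = 1·(-4) + 1·0 + 1·15 + 1·(-5) = 6.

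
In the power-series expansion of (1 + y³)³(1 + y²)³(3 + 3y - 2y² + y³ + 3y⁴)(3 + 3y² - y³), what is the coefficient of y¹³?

249

(1 + y³)³ has coefficients 1,0,0,3,0,0,3,0,0,1 for degrees 0…9.
(1 + y²)³ has coefficients 1,0,3,0,3,0,1,0,0,0,0,0,0,0 for degrees 0…13.
Multiplying by (3 + 3y - 2y² + y³ + 3y⁴) gives running coefficients 3,3,7,10,6,12,6,6,7,1,3,0,0,0 for degrees 0…13.
Finally multiplying by (3 + 3y² - y³), the product of all factors after the first has coefficients 9,9,30,36,36,59,26,48,27,15,24,-4,8,-3 for degrees 0…13.
[y¹³] = 1·(-3) + 3·24 + 3·48 + 1·36 = 249.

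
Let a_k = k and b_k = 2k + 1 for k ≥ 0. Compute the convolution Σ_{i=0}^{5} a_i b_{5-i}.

55

The convolution is the x^5 coefficient of A(x)B(x).
Σ = 0·11 + 1·9 + 2·7 + 3·5 + 4·3 + 5·1 = 55.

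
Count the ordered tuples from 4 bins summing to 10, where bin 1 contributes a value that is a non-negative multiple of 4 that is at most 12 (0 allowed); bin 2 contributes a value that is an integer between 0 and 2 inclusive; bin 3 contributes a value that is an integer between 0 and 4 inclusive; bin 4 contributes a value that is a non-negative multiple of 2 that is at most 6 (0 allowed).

16

The generating function for the choices is (1 + y⁴ + y⁸ + y¹²)·(1 + y + y²)·(1 + y + y² + y³ + y⁴)·(1 + y² + y⁴ + y⁶); the count is [y¹⁰].
(1 + y⁴ + y⁸ + y¹²) has coefficients 1,0,0,0,1,0,0,0,1,0,0 for degrees 0…10.
(1 + y + y²) has coefficients 1,1,1,0,0,0,0,0,0,0,0 for degrees 0…10.
Multiplying by (1 + y + y² + y³ + y⁴) gives running coefficients 1,2,3,3,3,2,1,0,0,0,0 for degrees 0…10.
Finally multiplying by (1 + y² + y⁴ + y⁶), the product of all factors after the first has coefficients 1,2,4,5,7,7,8,7,7,5,4 for degrees 0…10.
[y¹⁰] = 1·4 + 1·8 + 1·4 = 16.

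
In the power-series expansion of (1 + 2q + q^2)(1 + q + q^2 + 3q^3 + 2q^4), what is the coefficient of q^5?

7

(1 + 2q + q^2) has coefficients 1,2,1 for degrees 0…2.
(1 + q + q^2 + 3q^3 + 2q^4) has coefficients 1,1,1,3,2,0 for degrees 0…5.
[q^5] = 1·0 + 2·2 + 1·3 = 7.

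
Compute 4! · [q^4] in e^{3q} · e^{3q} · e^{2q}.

The EGF product rule gives c_4 = Σ_{k_1+k_2+k_3=4} C(4; k_1,k_2,k_3) · ∏ g_i(k_i), where e^{3q} gives (3)^k; e^{3q} gives (3)^k; e^{2q} gives (2)^k.
g_1(k) for k = 0…4: 1, 3, 9, 27, 81.
g_2(k) for k = 0…4: 1, 3, 9, 27, 81.
g_3(k) for k = 0…4: 1, 2, 4, 8, 16.
First combine the last two factors: h(k) = Σ_j C(k,j)·g_2(j)·g_3(k−j) for k = 0…4: 1, 5, 25, 125, 625.
c_4 = Σ_k C(4,k)·g_1(k)·h(4−k) = 1·1·625 + 4·3·125 + 6·9·25 + 4·27·5 + 1·81·1 = 625 + 1500 + 1350 + 540 + 81 = 4096.

4096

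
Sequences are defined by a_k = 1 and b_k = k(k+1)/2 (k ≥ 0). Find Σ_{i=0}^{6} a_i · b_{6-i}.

The convolution is the x^6 coefficient of A(x)B(x).
Σ = 1·21 + 1·15 + 1·10 + 1·6 + 1·3 + 1·1 + 1·0 = 56.

56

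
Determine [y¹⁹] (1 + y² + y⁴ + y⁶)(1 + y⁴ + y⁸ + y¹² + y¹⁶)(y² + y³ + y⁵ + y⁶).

(1 + y² + y⁴ + y⁶) has coefficients 1,0,1,0,1,0,1 for degrees 0…6.
(1 + y⁴ + y⁸ + y¹² + y¹⁶) has coefficients 1,0,0,0,1,0,0,0,1,0,0,0,1,0,0,0,1,0,0,0 for degrees 0…19.
Finally multiplying by (y² + y³ + y⁵ + y⁶), the product of all factors after the first has coefficients 0,0,1,1,0,1,2,1,0,1,2,1,0,1,2,1,0,1,2,1 for degrees 0…19.
[y¹⁹] = 1·1 + 1·1 + 1·1 + 1·1 = 4.

4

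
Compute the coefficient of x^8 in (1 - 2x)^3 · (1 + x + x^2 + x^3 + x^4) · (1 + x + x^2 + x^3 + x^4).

-7

(1 - 2x)^3 has coefficients 1,-6,12,-8 for degrees 0…3.
(1 + x + x^2 + x^3 + x^4) has coefficients 1,1,1,1,1,0,0,0,0 for degrees 0…8.
Finally multiplying by (1 + x + x^2 + x^3 + x^4), the product of all factors after the first has coefficients 1,2,3,4,5,4,3,2,1 for degrees 0…8.
[x^8] = 1·1 − 6·2 + 12·3 − 8·4 = -7.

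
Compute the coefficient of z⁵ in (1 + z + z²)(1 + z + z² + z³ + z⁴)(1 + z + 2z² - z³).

(1 + z + z²) has coefficients 1,1,1 for degrees 0…2.
(1 + z + z² + z³ + z⁴) has coefficients 1,1,1,1,1,0 for degrees 0…5.
Finally multiplying by (1 + z + 2z² - z³), the product of all factors after the first has coefficients 1,2,4,3,3,2 for degrees 0…5.
[z⁵] = 1·2 + 1·3 + 1·3 = 8.

8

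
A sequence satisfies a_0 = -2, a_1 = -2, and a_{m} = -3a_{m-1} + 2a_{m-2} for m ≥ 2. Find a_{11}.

-248746

The ordinary generating function has denominator 1 + 3t - 2t^2.
Iterating the recurrence: a_0,…,a_{11} = -2, -2, 2, -10, 34, -122, 434, -1546, 5506, -19610, 69842, -248746.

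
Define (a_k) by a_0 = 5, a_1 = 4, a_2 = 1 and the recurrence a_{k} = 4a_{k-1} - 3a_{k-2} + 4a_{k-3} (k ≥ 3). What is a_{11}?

The ordinary generating function has denominator 1 - 4q + 3q^2 - 4q^3.
Iterating the recurrence: a_0,…,a_{11} = 5, 4, 1, 12, 61, 212, 713, 2460, 8549, 29668, 102865, 356652.

356652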